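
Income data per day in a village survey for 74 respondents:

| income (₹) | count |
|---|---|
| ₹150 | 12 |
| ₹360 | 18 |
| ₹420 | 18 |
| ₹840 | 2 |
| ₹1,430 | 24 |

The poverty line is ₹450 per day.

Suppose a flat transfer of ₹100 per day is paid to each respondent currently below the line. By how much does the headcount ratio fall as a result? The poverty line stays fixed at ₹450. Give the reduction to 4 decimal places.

Before: below the line — 12×₹150, 18×₹360, 18×₹420; headcount ratio = 0.648649.
After the ₹100 transfer: below the line — 12×₹250; headcount ratio = 0.162162.
Reduction = 0.648649 − 0.162162 = 0.4865.

0.4865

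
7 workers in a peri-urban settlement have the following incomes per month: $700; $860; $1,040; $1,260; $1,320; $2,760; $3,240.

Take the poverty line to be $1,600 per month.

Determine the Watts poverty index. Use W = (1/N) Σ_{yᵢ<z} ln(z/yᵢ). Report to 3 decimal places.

0.330

Poor units: $700, $860, $1,040, $1,260, $1,320 (q = 5 of N = 7).
Log gaps: ln(1600/700) = 0.8267; ln(1600/860) = 0.6208; ln(1600/1040) = 0.4308; ln(1600/1260) = 0.2389; ln(1600/1320) = 0.1924.
W = 2.309552 / 7 = 0.330.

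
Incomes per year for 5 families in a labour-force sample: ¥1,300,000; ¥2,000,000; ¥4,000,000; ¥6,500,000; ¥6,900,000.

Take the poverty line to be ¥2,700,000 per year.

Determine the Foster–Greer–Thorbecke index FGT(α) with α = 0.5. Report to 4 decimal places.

0.2459

Below the line: ¥1,300,000, ¥2,000,000 (q = 2 of N = 5).
Gap ratios (z−y)/z: (2700000−1300000)/2700000 = 0.5185; (2700000−2000000)/2700000 = 0.2593.
Raised to α = 0.5: 0.72008; 0.50918.
Sum = 1.229257; FGT(0.5) = 1.229257 / 5 = 0.2459.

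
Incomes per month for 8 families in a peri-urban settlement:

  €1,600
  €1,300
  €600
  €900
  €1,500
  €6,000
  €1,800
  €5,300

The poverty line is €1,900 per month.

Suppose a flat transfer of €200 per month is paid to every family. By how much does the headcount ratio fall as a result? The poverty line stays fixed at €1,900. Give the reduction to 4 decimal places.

0.1250

Before: below the line — €600, €900, €1,300, €1,500, €1,600, €1,800; headcount ratio = 0.750000.
After the €200 transfer: below the line — €800, €1,100, €1,500, €1,700, €1,800; headcount ratio = 0.625000.
Reduction = 0.750000 − 0.625000 = 0.1250.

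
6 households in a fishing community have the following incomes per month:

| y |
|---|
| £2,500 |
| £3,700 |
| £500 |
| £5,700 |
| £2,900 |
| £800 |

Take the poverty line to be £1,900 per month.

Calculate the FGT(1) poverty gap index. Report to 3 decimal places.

Below z: £500, £800 (q = 2 of N = 6).
Gap ratios (z−y)/z: (1900−500)/1900 = 0.7368; (1900−800)/1900 = 0.5789.
Σ = 1.315789. Dividing by the full population N = 6 gives P₁ = 0.219.

0.219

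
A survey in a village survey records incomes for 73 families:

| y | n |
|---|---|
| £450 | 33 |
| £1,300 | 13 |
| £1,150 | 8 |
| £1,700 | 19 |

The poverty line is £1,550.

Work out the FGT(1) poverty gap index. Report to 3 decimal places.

Poor units: 33×£450, 8×£1,150, 13×£1,300 (q = 54 of N = 73).
Normalized shortfalls: (1550−450)/1550 = 0.7097 (×33); (1550−1150)/1550 = 0.2581 (×8); (1550−1300)/1550 = 0.1613 (×13).
Sum of shortfalls = 27.580645; P₁ averages over all N: 27.580645 / 73 = 0.378.

0.378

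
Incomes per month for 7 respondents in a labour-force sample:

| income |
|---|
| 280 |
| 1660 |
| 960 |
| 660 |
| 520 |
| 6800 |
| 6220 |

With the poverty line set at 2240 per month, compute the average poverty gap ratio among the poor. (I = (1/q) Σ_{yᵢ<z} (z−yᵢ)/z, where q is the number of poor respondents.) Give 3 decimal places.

Incomes under z: 280, 520, 660, 960, 1660 (q = 5 of N = 7).
Relative gaps: 0.8750, 0.7679, 0.7054, 0.5714, 0.2589; sum = 3.178571.
I averages over the q = 5 poor units only: 3.178571 / 5 = 0.636.

0.636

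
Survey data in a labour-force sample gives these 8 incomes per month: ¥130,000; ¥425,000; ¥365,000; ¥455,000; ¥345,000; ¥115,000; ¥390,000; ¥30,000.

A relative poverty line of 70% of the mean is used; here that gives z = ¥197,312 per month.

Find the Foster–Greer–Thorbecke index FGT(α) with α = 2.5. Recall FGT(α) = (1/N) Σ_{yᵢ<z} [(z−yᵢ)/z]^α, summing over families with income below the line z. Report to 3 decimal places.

Poor units: ¥30,000, ¥115,000, ¥130,000 (q = 3 of N = 8).
Relative gaps: (197312−30000)/197312 = 0.8480; (197312−115000)/197312 = 0.4172; (197312−130000)/197312 = 0.3411.
Raised to α = 2.5: 0.66212; 0.11240; 0.06797.
Sum = 0.842493; FGT(2.5) = 0.842493 / 8 = 0.105.

0.105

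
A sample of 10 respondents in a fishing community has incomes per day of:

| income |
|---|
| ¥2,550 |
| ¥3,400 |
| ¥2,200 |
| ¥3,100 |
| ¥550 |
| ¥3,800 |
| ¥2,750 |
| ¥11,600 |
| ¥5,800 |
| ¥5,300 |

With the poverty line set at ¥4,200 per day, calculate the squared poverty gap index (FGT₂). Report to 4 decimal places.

Incomes under z: ¥550, ¥2,200, ¥2,550, ¥2,750, ¥3,100, ¥3,400, ¥3,800 (q = 7 of N = 10).
Shortfall ratios: (4200−550)/4200 = 0.8690; (4200−2200)/4200 = 0.4762; (4200−2550)/4200 = 0.3929; (4200−2750)/4200 = 0.3452; (4200−3100)/4200 = 0.2619; (4200−3400)/4200 = 0.1905; (4200−3800)/4200 = 0.0952.
Squared: 0.7552; 0.2268; 0.1543; 0.1192; 0.0686; 0.0363; 0.0091.
Sum = 1.369473; P₂ = 1.369473 / 10 = 0.1369.

0.1369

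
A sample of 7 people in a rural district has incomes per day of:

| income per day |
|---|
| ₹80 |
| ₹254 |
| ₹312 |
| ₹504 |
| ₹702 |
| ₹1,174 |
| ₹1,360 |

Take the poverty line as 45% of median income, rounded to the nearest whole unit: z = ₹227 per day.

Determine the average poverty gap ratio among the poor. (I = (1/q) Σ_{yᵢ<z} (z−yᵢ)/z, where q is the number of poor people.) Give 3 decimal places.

0.648

Incomes under z: ₹80 (q = 1 of N = 7).
Relative gaps: 0.6476; sum = 0.647577.
The income-gap ratio divides by q (the poor only): 0.647577 / 1 = 0.648.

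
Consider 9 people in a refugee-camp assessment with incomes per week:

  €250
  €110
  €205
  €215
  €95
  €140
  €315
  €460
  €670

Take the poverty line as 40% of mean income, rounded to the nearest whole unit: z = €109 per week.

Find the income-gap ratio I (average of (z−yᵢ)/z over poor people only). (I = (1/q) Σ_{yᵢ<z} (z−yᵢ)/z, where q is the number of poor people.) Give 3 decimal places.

Poor units: €95 (q = 1 of N = 9).
Relative gaps: 0.1284; sum = 0.128440.
I averages over the q = 1 poor units only: 0.128440 / 1 = 0.128.

0.128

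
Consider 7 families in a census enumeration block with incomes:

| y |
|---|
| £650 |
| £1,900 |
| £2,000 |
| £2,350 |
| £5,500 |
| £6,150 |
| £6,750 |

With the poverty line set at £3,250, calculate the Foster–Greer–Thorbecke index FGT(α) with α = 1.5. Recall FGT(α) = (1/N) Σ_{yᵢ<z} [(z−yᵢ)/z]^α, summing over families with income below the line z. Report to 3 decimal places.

Poor units: £650, £1,900, £2,000, £2,350 (q = 4 of N = 7).
Shortfall ratios: (3250−650)/3250 = 0.8000; (3250−1900)/3250 = 0.4154; (3250−2000)/3250 = 0.3846; (3250−2350)/3250 = 0.2769.
Raised to α = 1.5: 0.71554; 0.26772; 0.23853; 0.14573.
Sum = 1.367513; FGT(1.5) = 1.367513 / 7 = 0.195.

0.195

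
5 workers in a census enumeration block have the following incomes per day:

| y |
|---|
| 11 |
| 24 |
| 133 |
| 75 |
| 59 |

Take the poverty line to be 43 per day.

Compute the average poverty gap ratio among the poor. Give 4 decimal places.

0.5930

Poor units: 11, 24 (q = 2 of N = 5).
Shortfall ratios (z−y)/z: 0.7442, 0.4419; sum = 1.186047.
The income-gap ratio divides by q (the poor only): 1.186047 / 2 = 0.5930.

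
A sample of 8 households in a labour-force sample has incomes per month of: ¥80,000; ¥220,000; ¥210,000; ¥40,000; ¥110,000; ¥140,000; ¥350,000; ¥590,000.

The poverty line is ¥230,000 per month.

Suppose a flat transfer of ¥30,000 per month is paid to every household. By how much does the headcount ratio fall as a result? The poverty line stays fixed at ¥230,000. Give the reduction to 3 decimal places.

0.250

Before: below the line — ¥40,000, ¥80,000, ¥110,000, ¥140,000, ¥210,000, ¥220,000; headcount ratio = 0.75000.
After the ¥30,000 transfer: below the line — ¥70,000, ¥110,000, ¥140,000, ¥170,000; headcount ratio = 0.50000.
Reduction = 0.75000 − 0.50000 = 0.250.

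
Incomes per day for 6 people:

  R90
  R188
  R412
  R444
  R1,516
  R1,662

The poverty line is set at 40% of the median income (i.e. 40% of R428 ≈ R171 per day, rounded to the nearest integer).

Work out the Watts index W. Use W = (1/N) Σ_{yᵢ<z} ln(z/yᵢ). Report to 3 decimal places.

0.107

Poor units: R90 (q = 1 of N = 6).
Log gaps: ln(171/90) = 0.6419.
W = 0.641854 / 6 = 0.107.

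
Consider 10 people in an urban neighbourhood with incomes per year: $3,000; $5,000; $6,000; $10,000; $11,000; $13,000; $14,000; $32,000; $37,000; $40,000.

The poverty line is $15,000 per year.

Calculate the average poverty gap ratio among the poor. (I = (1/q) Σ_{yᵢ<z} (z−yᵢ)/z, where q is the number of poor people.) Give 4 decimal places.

Below z: $3,000, $5,000, $6,000, $10,000, $11,000, $13,000, $14,000 (q = 7 of N = 10).
Relative gaps: 0.8000, 0.6667, 0.6000, 0.3333, 0.2667, 0.1333, 0.0667; sum = 2.866667.
The income-gap ratio divides by q (the poor only): 2.866667 / 7 = 0.4095.

0.4095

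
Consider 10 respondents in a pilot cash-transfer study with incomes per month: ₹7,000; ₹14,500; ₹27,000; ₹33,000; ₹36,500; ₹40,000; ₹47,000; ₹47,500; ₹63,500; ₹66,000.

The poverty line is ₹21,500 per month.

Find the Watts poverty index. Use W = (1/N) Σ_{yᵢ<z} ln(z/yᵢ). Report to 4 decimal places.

0.1516

Below the line: ₹7,000, ₹14,500 (q = 2 of N = 10).
ln(z/y) terms: ln(21500/7000) = 1.1221; ln(21500/14500) = 0.3939.
W = 1.516047 / 10 = 0.1516.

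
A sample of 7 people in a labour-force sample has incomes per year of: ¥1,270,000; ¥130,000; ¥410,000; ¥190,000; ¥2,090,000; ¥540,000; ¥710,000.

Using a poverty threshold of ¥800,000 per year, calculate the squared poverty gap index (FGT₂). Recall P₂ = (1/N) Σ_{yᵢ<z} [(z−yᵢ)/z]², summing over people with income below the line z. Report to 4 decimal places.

0.2341

Below the line: ¥130,000, ¥190,000, ¥410,000, ¥540,000, ¥710,000 (q = 5 of N = 7).
Normalized shortfalls: (800000−130000)/800000 = 0.8375; (800000−190000)/800000 = 0.7625; (800000−410000)/800000 = 0.4875; (800000−540000)/800000 = 0.3250; (800000−710000)/800000 = 0.1125.
Squared: 0.7014; 0.5814; 0.2377; 0.1056; 0.0127.
Sum = 1.638750; P₂ = 1.638750 / 7 = 0.2341.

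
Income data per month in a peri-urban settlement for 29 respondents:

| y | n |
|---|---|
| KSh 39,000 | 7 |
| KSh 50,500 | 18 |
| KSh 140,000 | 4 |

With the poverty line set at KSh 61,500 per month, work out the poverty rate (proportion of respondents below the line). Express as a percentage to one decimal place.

25 of the 29 respondents have income below KSh 61,500.
H = 25/29 = 86.2%.

86.2%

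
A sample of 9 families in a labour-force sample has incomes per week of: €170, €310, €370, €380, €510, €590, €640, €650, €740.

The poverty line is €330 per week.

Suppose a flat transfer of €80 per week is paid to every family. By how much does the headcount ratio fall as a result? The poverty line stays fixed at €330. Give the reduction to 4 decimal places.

Before: below the line — €170, €310; headcount ratio = 0.222222.
After the €80 transfer: below the line — €250; headcount ratio = 0.111111.
Reduction = 0.222222 − 0.111111 = 0.1111.

0.1111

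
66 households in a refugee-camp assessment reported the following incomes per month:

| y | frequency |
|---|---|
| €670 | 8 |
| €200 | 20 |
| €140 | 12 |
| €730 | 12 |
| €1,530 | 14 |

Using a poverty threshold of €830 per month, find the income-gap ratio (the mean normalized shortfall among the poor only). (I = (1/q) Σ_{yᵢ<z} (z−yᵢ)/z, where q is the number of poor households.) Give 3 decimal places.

0.541

Poor units: 12×€140, 20×€200, 8×€670, 12×€730 (q = 52 of N = 66).
Relative gaps: 0.8313 (×12), 0.7590 (×20), 0.1928 (×8), 0.1205 (×12); sum = 28.144578.
The income-gap ratio divides by q (the poor only): 28.144578 / 52 = 0.541.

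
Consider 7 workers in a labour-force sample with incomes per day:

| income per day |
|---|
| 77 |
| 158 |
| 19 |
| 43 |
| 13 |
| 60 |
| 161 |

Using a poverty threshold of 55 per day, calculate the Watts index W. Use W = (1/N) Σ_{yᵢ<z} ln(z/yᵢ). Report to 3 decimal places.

Incomes under z: 13, 19, 43 (q = 3 of N = 7).
Log shortfalls: ln(55/13) = 1.4424; ln(55/19) = 1.0629; ln(55/43) = 0.2461.
W = 2.751411 / 7 = 0.393.

0.393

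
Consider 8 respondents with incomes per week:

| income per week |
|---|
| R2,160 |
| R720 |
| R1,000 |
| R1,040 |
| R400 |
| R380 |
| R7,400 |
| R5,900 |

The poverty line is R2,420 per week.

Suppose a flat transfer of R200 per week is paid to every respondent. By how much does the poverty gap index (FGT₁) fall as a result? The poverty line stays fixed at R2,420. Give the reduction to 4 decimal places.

0.0620

Before: below the line — R380, R400, R720, R1,000, R1,040, R2,160; poverty gap index (FGT₁) = 0.455579.
After the R200 transfer: below the line — R580, R600, R920, R1,200, R1,240, R2,360; poverty gap index (FGT₁) = 0.393595.
Reduction = 0.455579 − 0.393595 = 0.0620.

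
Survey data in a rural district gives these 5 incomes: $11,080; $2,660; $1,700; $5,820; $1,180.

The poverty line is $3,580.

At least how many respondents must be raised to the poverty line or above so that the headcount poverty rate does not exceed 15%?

3

Currently q = 3 of N = 5 are below the line (H = 0.600).
A headcount ratio of at most 15% allows at most ⌊0.15 × 5⌋ = 0 poor respondents.
So at least 3 − 0 = 3 must be lifted.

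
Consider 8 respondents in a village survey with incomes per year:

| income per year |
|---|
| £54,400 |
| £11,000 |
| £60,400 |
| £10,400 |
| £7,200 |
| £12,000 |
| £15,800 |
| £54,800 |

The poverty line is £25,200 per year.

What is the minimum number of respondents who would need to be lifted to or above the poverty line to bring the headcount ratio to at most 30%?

3

Currently q = 5 of N = 8 are below the line (H = 0.625).
A headcount ratio of at most 30% allows at most ⌊0.30 × 8⌋ = 2 poor respondents.
So at least 5 − 2 = 3 must be lifted.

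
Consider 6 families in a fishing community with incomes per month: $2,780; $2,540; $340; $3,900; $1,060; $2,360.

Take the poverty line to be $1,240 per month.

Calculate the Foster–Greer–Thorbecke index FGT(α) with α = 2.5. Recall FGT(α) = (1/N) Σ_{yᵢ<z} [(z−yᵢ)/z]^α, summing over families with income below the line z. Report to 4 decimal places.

Incomes under z: $340, $1,060 (q = 2 of N = 6).
Relative gaps: (1240−340)/1240 = 0.7258; (1240−1060)/1240 = 0.1452.
Raised to α = 2.5: 0.44880; 0.00803.
Sum = 0.456828; FGT(2.5) = 0.456828 / 6 = 0.0761.

0.0761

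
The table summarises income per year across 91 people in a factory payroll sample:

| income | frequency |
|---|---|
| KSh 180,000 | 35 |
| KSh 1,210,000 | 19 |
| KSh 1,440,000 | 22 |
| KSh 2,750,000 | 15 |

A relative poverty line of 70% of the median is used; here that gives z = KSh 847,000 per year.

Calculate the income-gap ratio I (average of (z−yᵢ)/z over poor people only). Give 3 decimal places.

Incomes under z: 35×KSh 180,000 (q = 35 of N = 91).
Shortfall ratios (z−y)/z: 0.7875 (×35); sum = 27.561983.
The income-gap ratio divides by q (the poor only): 27.561983 / 35 = 0.787.

0.787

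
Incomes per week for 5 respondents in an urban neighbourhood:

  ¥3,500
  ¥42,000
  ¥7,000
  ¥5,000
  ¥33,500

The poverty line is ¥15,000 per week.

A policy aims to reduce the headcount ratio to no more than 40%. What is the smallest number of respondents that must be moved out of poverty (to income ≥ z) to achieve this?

1

Currently q = 3 of N = 5 are below the line (H = 0.600).
A headcount ratio of at most 40% allows at most ⌊0.40 × 5⌋ = 2 poor respondents.
So at least 3 − 2 = 1 must be lifted.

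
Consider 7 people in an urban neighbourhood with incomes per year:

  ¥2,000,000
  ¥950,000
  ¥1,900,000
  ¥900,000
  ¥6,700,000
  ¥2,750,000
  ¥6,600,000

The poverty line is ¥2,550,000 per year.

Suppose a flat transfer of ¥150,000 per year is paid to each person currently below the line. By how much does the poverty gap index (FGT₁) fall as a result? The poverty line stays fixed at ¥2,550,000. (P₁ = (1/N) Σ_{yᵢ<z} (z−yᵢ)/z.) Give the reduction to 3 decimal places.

0.034

Before: below the line — ¥900,000, ¥950,000, ¥1,900,000, ¥2,000,000; poverty gap index (FGT₁) = 0.24930.
After the ¥150,000 transfer: below the line — ¥1,050,000, ¥1,100,000, ¥2,050,000, ¥2,150,000; poverty gap index (FGT₁) = 0.21569.
Reduction = 0.24930 − 0.21569 = 0.034.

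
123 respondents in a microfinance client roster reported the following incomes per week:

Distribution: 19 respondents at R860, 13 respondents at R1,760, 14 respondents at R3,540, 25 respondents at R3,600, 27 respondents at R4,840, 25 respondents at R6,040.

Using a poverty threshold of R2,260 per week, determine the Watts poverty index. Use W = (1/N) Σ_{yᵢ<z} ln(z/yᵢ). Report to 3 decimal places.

0.176

Below z: 19×R860, 13×R1,760 (q = 32 of N = 123).
Log gaps: ln(2260/860) = 0.9662 (×19); ln(2260/1760) = 0.2501 (×13).
W = 21.608229 / 123 = 0.176.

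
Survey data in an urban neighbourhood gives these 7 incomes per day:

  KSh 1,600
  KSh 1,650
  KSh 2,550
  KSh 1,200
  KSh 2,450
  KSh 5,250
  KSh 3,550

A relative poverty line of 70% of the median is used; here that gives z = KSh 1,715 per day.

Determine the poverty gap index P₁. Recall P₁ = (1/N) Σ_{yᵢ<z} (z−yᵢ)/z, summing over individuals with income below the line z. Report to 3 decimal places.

Below z: KSh 1,200, KSh 1,600, KSh 1,650 (q = 3 of N = 7).
Relative gaps: (1715−1200)/1715 = 0.3003; (1715−1600)/1715 = 0.0671; (1715−1650)/1715 = 0.0379.
Sum of shortfalls = 0.405248; P₁ averages over all N: 0.405248 / 7 = 0.058.

0.058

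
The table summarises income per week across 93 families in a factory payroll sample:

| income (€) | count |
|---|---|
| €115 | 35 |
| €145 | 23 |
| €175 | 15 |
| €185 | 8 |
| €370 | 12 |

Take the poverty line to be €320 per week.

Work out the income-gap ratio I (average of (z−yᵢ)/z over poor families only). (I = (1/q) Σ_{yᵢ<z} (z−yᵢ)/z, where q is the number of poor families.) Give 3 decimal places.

Poor units: 35×€115, 23×€145, 15×€175, 8×€185 (q = 81 of N = 93).
Relative gaps: 0.6406 (×35), 0.5469 (×23), 0.4531 (×15), 0.4219 (×8); sum = 45.171875.
The income-gap ratio divides by q (the poor only): 45.171875 / 81 = 0.558.

0.558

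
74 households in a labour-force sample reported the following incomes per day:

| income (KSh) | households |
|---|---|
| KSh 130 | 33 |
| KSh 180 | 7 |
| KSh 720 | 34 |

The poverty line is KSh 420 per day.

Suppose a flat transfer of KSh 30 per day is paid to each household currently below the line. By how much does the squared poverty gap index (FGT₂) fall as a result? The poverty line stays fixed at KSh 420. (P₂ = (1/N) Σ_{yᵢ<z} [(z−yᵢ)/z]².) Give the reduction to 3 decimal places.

Before: below the line — 33×KSh 130, 7×KSh 180; squared poverty gap index (FGT₂) = 0.24350.
After the KSh 30 transfer: below the line — 33×KSh 160, 7×KSh 210; squared poverty gap index (FGT₂) = 0.19454.
Reduction = 0.24350 − 0.19454 = 0.049.

0.049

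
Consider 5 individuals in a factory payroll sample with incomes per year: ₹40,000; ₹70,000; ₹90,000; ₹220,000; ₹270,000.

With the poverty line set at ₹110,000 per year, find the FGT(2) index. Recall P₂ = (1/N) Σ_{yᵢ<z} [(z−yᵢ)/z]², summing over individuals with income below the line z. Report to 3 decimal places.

0.114

Poor units: ₹40,000, ₹70,000, ₹90,000 (q = 3 of N = 5).
Shortfall ratios: (110000−40000)/110000 = 0.6364; (110000−70000)/110000 = 0.3636; (110000−90000)/110000 = 0.1818.
Squared: 0.4050; 0.1322; 0.0331.
Sum = 0.570248; P₂ = 0.570248 / 5 = 0.114.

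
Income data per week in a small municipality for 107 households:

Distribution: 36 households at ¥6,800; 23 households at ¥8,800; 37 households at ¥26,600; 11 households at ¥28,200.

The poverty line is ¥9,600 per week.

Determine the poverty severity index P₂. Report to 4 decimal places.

Incomes under z: 36×¥6,800, 23×¥8,800 (q = 59 of N = 107).
Gap ratios (z−y)/z: (9600−6800)/9600 = 0.2917 (×36); (9600−8800)/9600 = 0.0833 (×23).
Squared: 0.0851 (×36); 0.0069 (×23).
Sum = 3.222222; P₂ = 3.222222 / 107 = 0.0301.

0.0301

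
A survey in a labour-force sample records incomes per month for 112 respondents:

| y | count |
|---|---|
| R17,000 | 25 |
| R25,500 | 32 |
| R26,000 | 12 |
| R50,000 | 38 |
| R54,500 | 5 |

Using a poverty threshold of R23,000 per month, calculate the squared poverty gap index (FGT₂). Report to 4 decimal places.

Poor units: 25×R17,000 (q = 25 of N = 112).
Normalized shortfalls: (23000−17000)/23000 = 0.2609 (×25).
Squared: 0.0681 (×25).
Sum = 1.701323; P₂ = 1.701323 / 112 = 0.0152.

0.0152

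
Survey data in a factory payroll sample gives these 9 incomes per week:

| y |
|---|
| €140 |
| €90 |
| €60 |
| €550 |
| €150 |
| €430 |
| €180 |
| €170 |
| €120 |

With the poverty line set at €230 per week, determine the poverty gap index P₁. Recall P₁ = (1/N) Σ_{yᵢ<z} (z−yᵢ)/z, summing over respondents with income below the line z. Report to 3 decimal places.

0.338

Poor units: €60, €90, €120, €140, €150, €170, €180 (q = 7 of N = 9).
Shortfall ratios: (230−60)/230 = 0.7391; (230−90)/230 = 0.6087; (230−120)/230 = 0.4783; (230−140)/230 = 0.3913; (230−150)/230 = 0.3478; (230−170)/230 = 0.2609; (230−180)/230 = 0.2174.
Σ = 3.043478. Dividing by the full population N = 9 gives P₁ = 0.338.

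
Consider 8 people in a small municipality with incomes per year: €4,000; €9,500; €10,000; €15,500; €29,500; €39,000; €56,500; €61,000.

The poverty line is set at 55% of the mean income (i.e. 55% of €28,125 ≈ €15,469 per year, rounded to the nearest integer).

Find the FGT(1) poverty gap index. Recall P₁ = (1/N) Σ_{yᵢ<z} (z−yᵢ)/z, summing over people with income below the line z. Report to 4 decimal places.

0.1851

Incomes under z: €4,000, €9,500, €10,000 (q = 3 of N = 8).
Relative gaps: (15469−4000)/15469 = 0.7414; (15469−9500)/15469 = 0.3859; (15469−10000)/15469 = 0.3535.
Sum of shortfalls = 1.480833; P₁ averages over all N: 1.480833 / 8 = 0.1851.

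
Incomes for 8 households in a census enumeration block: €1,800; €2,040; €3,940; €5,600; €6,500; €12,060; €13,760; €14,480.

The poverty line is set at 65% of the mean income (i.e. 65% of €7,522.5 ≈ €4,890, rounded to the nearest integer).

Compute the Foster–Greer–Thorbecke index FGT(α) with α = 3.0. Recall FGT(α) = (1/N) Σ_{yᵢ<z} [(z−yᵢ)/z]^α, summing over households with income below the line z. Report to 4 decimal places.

0.0572

Incomes under z: €1,800, €2,040, €3,940 (q = 3 of N = 8).
Normalized shortfalls: (4890−1800)/4890 = 0.6319; (4890−2040)/4890 = 0.5828; (4890−3940)/4890 = 0.1943.
Raised to α = 3.0: 0.25232; 0.19797; 0.00733.
Sum = 0.457625; FGT(3.0) = 0.457625 / 8 = 0.0572.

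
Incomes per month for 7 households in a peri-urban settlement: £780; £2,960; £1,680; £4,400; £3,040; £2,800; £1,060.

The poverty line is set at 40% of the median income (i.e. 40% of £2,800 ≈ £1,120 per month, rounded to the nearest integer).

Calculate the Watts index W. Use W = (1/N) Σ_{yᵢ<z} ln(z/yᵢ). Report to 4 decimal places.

0.0595

Poor units: £780, £1,060 (q = 2 of N = 7).
Log gaps: ln(1120/780) = 0.3618; ln(1120/1060) = 0.0551.
W = 0.416850 / 7 = 0.0595.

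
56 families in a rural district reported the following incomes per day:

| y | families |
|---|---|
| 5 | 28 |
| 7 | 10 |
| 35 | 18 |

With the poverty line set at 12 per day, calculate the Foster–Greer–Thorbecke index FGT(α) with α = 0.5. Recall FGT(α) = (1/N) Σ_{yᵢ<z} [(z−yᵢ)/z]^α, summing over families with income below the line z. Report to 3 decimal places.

Incomes under z: 28×5, 10×7 (q = 38 of N = 56).
Relative gaps: (12−5)/12 = 0.5833 (×28); (12−7)/12 = 0.4167 (×10).
Raised to α = 0.5: 0.76376 (×28); 0.64550 (×10).
Sum = 27.840325; FGT(0.5) = 27.840325 / 56 = 0.497.

0.497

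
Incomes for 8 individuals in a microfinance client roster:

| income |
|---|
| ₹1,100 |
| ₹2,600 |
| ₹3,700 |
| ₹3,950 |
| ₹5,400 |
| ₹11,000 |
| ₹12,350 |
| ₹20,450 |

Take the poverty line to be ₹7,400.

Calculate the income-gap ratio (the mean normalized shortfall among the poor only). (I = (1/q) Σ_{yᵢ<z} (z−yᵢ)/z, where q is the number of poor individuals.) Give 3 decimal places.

0.547

Incomes under z: ₹1,100, ₹2,600, ₹3,700, ₹3,950, ₹5,400 (q = 5 of N = 8).
Relative gaps: 0.8514, 0.6486, 0.5000, 0.4662, 0.2703; sum = 2.736486.
I averages over the q = 5 poor units only: 2.736486 / 5 = 0.547.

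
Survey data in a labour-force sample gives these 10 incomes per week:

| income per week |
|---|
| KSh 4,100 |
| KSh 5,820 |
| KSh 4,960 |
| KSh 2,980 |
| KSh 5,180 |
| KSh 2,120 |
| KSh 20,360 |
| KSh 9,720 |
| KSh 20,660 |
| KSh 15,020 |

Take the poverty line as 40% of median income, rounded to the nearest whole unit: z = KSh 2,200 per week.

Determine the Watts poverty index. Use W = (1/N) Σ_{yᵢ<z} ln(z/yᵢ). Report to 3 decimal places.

Below z: KSh 2,120 (q = 1 of N = 10).
Log gaps: ln(2200/2120) = 0.0370.
W = 0.037041 / 10 = 0.004.

0.004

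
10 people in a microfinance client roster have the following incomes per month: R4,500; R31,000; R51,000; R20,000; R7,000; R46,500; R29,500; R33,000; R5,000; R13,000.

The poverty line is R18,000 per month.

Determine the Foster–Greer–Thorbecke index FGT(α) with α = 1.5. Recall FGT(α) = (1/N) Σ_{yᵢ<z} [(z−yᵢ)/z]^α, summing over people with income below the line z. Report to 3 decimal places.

Poor units: R4,500, R5,000, R7,000, R13,000 (q = 4 of N = 10).
Relative gaps: (18000−4500)/18000 = 0.7500; (18000−5000)/18000 = 0.7222; (18000−7000)/18000 = 0.6111; (18000−13000)/18000 = 0.2778.
Raised to α = 1.5: 0.64952; 0.61377; 0.47773; 0.14640.
Sum = 1.887419; FGT(1.5) = 1.887419 / 10 = 0.189.

0.189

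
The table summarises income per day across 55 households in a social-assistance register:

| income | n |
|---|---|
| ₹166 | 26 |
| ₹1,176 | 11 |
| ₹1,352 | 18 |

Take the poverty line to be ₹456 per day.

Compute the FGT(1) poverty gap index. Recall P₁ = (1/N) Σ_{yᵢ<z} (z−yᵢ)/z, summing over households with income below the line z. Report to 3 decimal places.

Incomes under z: 26×₹166 (q = 26 of N = 55).
Normalized shortfalls: (456−166)/456 = 0.6360 (×26).
Sum of shortfalls = 16.535088; P₁ averages over all N: 16.535088 / 55 = 0.301.

0.301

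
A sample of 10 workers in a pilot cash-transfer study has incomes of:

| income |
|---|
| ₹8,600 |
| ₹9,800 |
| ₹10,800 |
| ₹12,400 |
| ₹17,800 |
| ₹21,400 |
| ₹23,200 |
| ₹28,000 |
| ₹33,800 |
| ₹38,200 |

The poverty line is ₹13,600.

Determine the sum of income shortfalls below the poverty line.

Incomes under z: ₹8,600, ₹9,800, ₹10,800, ₹12,400 (q = 4 of N = 10).
Individual gaps: 13600−8600 = 5000; 13600−9800 = 3800; 13600−10800 = 2800; 13600−12400 = 1200.
Aggregate gap = ₹12,800.

₹12,800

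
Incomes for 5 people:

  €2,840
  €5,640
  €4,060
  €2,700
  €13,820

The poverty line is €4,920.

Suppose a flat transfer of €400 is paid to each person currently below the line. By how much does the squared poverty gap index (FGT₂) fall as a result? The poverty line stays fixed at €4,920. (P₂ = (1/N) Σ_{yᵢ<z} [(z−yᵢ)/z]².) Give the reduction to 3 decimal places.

Before: below the line — €2,700, €2,840, €4,060; squared poverty gap index (FGT₂) = 0.08258.
After the €400 transfer: below the line — €3,100, €3,240, €4,460; squared poverty gap index (FGT₂) = 0.05244.
Reduction = 0.08258 − 0.05244 = 0.030.

0.030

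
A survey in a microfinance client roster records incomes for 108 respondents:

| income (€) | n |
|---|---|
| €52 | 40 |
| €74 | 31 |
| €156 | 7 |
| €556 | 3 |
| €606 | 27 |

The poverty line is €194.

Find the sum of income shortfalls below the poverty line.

Below the line: 40×€52, 31×€74, 7×€156 (q = 78 of N = 108).
Individual gaps: 40×(194−52) = 5680; 31×(194−74) = 3720; 7×(194−156) = 266.
Aggregate gap = €9,666.

€9,666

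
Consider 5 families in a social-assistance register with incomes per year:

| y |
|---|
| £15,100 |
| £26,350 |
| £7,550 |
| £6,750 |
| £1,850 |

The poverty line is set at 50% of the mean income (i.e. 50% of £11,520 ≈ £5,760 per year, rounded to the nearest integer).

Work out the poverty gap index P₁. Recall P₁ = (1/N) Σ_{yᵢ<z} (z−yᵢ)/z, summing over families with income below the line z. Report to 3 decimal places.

0.136

Poor units: £1,850 (q = 1 of N = 5).
Relative gaps: (5760−1850)/5760 = 0.6788.
Σ = 0.678819. Dividing by the full population N = 5 gives P₁ = 0.136.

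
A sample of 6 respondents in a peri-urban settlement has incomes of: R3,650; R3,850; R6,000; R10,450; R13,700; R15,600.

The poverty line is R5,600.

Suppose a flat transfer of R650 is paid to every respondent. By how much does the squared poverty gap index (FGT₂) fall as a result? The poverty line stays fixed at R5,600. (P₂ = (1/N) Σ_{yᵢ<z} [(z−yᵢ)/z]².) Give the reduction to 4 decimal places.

0.0211

Before: below the line — R3,650, R3,850; squared poverty gap index (FGT₂) = 0.036485.
After the R650 transfer: below the line — R4,300, R4,500; squared poverty gap index (FGT₂) = 0.015412.
Reduction = 0.036485 − 0.015412 = 0.0211.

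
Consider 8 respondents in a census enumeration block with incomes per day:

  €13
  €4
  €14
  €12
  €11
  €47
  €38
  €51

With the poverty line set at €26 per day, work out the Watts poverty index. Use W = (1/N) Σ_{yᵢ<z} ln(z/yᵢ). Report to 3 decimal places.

0.602

Below z: €4, €11, €12, €13, €14 (q = 5 of N = 8).
ln(z/y) terms: ln(26/4) = 1.8718; ln(26/11) = 0.8602; ln(26/12) = 0.7732; ln(26/13) = 0.6931; ln(26/14) = 0.6190.
W = 4.817380 / 8 = 0.602.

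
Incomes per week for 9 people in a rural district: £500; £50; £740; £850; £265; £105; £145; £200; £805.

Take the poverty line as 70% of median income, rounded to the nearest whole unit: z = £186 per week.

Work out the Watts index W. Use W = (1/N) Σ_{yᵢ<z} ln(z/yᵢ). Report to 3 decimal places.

Poor units: £50, £105, £145 (q = 3 of N = 9).
ln(z/y) terms: ln(186/50) = 1.3137; ln(186/105) = 0.5718; ln(186/145) = 0.2490.
W = 2.134523 / 9 = 0.237.

0.237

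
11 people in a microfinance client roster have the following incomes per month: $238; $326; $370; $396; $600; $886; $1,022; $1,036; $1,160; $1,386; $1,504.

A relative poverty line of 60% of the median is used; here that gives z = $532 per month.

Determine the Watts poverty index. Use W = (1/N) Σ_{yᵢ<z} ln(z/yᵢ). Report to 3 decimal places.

0.177

Below the line: $238, $326, $370, $396 (q = 4 of N = 11).
Log shortfalls: ln(532/238) = 0.8044; ln(532/326) = 0.4897; ln(532/370) = 0.3631; ln(532/396) = 0.2952.
W = 1.952489 / 11 = 0.177.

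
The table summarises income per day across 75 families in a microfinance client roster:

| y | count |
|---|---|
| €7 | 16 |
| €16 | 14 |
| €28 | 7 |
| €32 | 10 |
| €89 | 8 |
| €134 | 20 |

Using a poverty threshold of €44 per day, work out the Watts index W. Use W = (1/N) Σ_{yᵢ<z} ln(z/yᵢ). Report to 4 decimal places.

Poor units: 16×€7, 14×€16, 7×€28, 10×€32 (q = 47 of N = 75).
ln(z/y) terms: ln(44/7) = 1.8383 (×16); ln(44/16) = 1.0116 (×14); ln(44/28) = 0.4520 (×7); ln(44/32) = 0.3185 (×10).
W = 49.923318 / 75 = 0.6656.

0.6656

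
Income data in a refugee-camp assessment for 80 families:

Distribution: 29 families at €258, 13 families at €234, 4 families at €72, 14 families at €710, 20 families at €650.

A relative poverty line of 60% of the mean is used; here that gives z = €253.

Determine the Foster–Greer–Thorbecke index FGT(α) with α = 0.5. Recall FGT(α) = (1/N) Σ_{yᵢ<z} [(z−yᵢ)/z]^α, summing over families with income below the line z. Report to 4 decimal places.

Poor units: 4×€72, 13×€234 (q = 17 of N = 80).
Shortfall ratios: (253−72)/253 = 0.7154 (×4); (253−234)/253 = 0.0751 (×13).
Raised to α = 0.5: 0.84582 (×4); 0.27404 (×13).
Sum = 6.945830; FGT(0.5) = 6.945830 / 80 = 0.0868.

0.0868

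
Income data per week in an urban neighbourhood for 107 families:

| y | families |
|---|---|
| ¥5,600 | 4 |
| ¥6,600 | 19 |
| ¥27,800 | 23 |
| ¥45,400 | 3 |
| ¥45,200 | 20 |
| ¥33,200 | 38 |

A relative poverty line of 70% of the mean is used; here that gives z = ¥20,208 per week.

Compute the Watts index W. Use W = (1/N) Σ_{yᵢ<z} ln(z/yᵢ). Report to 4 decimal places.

Poor units: 4×¥5,600, 19×¥6,600 (q = 23 of N = 107).
ln(z/y) terms: ln(20208/5600) = 1.2833 (×4); ln(20208/6600) = 1.1190 (×19).
W = 26.394417 / 107 = 0.2467.

0.2467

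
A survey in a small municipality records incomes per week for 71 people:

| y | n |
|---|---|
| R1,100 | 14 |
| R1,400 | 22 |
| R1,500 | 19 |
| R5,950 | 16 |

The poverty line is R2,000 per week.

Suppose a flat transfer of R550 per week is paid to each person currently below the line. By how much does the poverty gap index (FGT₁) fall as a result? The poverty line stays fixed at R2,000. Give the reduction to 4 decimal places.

Before: below the line — 14×R1,100, 22×R1,400, 19×R1,500; poverty gap index (FGT₁) = 0.248592.
After the R550 transfer: below the line — 14×R1,650, 22×R1,950; poverty gap index (FGT₁) = 0.042254.
Reduction = 0.248592 − 0.042254 = 0.2063.

0.2063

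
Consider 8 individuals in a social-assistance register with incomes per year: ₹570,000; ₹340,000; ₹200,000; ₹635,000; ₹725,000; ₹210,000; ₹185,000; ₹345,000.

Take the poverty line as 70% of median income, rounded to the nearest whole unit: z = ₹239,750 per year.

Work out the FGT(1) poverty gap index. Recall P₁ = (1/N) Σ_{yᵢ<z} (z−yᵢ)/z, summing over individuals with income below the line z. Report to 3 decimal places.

0.065

Below z: ₹185,000, ₹200,000, ₹210,000 (q = 3 of N = 8).
Shortfall ratios: (239750−185000)/239750 = 0.2284; (239750−200000)/239750 = 0.1658; (239750−210000)/239750 = 0.1241.
Sum of shortfalls = 0.518248; P₁ averages over all N: 0.518248 / 8 = 0.065.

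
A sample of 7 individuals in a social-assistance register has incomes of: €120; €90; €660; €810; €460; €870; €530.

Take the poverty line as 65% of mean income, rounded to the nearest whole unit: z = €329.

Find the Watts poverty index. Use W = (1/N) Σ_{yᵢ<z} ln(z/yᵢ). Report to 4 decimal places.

Poor units: €90, €120 (q = 2 of N = 7).
Log gaps: ln(329/90) = 1.2962; ln(329/120) = 1.0086.
W = 2.304814 / 7 = 0.3293.

0.3293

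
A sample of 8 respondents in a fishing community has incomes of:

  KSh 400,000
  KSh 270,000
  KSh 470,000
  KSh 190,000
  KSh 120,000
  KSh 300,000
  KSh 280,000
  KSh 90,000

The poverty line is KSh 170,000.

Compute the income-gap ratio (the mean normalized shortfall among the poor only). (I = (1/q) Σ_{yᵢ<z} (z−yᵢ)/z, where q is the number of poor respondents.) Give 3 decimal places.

Below the line: KSh 90,000, KSh 120,000 (q = 2 of N = 8).
Relative gaps: 0.4706, 0.2941; sum = 0.764706.
I averages over the q = 2 poor units only: 0.764706 / 2 = 0.382.

0.382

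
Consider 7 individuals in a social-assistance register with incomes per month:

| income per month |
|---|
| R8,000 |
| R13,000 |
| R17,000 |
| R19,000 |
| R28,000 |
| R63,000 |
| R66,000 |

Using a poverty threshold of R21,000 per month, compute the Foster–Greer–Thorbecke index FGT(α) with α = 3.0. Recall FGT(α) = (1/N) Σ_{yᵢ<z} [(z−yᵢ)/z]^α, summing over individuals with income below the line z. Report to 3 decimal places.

0.043

Poor units: R8,000, R13,000, R17,000, R19,000 (q = 4 of N = 7).
Normalized shortfalls: (21000−8000)/21000 = 0.6190; (21000−13000)/21000 = 0.3810; (21000−17000)/21000 = 0.1905; (21000−19000)/21000 = 0.0952.
Raised to α = 3.0: 0.23723; 0.05529; 0.00691; 0.00086.
Sum = 0.300292; FGT(3.0) = 0.300292 / 7 = 0.043.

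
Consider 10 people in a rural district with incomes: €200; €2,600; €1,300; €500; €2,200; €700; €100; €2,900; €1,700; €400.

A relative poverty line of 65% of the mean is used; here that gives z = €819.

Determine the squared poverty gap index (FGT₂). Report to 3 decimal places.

0.178

Below z: €100, €200, €400, €500, €700 (q = 5 of N = 10).
Relative gaps: (819−100)/819 = 0.8779; (819−200)/819 = 0.7558; (819−400)/819 = 0.5116; (819−500)/819 = 0.3895; (819−700)/819 = 0.1453.
Squared: 0.7707; 0.5712; 0.2617; 0.1517; 0.0211.
Sum = 1.776497; P₂ = 1.776497 / 10 = 0.178.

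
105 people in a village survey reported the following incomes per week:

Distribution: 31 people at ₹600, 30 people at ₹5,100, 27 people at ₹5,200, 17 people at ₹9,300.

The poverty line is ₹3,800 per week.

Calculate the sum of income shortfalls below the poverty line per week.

₹99,200

Below z: 31×₹600 (q = 31 of N = 105).
Individual gaps: 31×(3800−600) = 99200.
Aggregate gap = ₹99,200.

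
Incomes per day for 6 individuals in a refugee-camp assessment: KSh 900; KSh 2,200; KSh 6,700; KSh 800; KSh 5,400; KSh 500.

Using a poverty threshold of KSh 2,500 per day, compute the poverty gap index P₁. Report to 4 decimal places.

Below z: KSh 500, KSh 800, KSh 900, KSh 2,200 (q = 4 of N = 6).
Relative gaps: (2500−500)/2500 = 0.8000; (2500−800)/2500 = 0.6800; (2500−900)/2500 = 0.6400; (2500−2200)/2500 = 0.1200.
Σ = 2.240000. Dividing by the full population N = 6 gives P₁ = 0.3733.

0.3733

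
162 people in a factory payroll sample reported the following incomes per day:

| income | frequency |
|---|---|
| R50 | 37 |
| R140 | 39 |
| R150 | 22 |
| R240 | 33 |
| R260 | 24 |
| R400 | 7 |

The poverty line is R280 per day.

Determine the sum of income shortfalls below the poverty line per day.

Below z: 37×R50, 39×R140, 22×R150, 33×R240, 24×R260 (q = 155 of N = 162).
Individual gaps: 37×(280−50) = 8510; 39×(280−140) = 5460; 22×(280−150) = 2860; 33×(280−240) = 1320; 24×(280−260) = 480.
Aggregate gap = R18,630.

R18,630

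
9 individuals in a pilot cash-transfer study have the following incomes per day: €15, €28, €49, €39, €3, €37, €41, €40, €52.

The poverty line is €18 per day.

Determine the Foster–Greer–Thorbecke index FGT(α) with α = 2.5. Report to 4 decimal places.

0.0717

Below z: €3, €15 (q = 2 of N = 9).
Shortfall ratios: (18−3)/18 = 0.8333; (18−15)/18 = 0.1667.
Raised to α = 2.5: 0.63394; 0.01134.
Sum = 0.645278; FGT(2.5) = 0.645278 / 9 = 0.0717.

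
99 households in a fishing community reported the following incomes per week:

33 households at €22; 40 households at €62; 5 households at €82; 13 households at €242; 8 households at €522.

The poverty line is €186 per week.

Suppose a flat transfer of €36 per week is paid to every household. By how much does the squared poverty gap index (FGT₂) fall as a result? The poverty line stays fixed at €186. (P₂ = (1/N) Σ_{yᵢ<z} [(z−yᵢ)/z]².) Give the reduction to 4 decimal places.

0.1995

Before: below the line — 33×€22, 40×€62, 5×€82; squared poverty gap index (FGT₂) = 0.454507.
After the €36 transfer: below the line — 33×€58, 40×€98, 5×€118; squared poverty gap index (FGT₂) = 0.255051.
Reduction = 0.454507 − 0.255051 = 0.1995.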